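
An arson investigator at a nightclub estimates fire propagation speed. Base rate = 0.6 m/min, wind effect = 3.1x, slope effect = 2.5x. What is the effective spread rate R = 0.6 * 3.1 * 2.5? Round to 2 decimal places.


Fire spread rate calculation:
R = R0 * wind_factor * slope_factor
= 0.6 * 3.1 * 2.5
= 1.86 * 2.5
= 4.65 m/min

4.65


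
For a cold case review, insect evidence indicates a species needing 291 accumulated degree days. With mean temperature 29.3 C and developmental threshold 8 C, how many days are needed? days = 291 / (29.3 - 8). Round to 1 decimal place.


Insect development time:
Effective temperature = avg_temp - T_base = 29.3 - 8 = 21.3 C
Days = ADD / effective_temp = 291 / 21.3 = 13.7 days

13.7


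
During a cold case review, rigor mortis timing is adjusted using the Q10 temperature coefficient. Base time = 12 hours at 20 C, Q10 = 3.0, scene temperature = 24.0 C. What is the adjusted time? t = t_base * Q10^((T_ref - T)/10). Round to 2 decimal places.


Rigor mortis time adjustment:
Exponent = (T_ref - T_actual) / 10 = (20 - 24.0) / 10 = -0.4
Q10 factor = 3.0^-0.4 = 0.64439
t_adjusted = 12 * 0.64439 = 7.73 hours

7.73


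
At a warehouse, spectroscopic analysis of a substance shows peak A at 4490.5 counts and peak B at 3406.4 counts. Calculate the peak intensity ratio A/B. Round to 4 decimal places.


Spectral peak ratio:
Peak A = 4490.5 counts
Peak B = 3406.4 counts
Ratio = 4490.5 / 3406.4 = 1.3183

1.3183


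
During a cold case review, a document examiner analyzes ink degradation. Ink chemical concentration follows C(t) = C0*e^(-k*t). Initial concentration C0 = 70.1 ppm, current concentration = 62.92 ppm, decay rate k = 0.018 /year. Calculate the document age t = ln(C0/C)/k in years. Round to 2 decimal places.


Document age estimation:
C0/C = 70.1 / 62.92 = 1.114113
ln(C0/C) = 0.108059
t = 0.108059 / 0.018 = 6.00 years

6.00


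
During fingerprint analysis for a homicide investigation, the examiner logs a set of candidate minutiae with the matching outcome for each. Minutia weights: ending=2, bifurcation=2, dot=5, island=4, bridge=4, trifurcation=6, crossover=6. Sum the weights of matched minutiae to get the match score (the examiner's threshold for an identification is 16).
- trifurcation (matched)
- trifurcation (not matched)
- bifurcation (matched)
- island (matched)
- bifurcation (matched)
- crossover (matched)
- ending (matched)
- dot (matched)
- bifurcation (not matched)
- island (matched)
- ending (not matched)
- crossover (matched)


Weighted minutiae match score:
  trifurcation: matched, +6 (running total 6)
  trifurcation: not matched, +0
  bifurcation: matched, +2 (running total 8)
  island: matched, +4 (running total 12)
  bifurcation: matched, +2 (running total 14)
  crossover: matched, +6 (running total 20)
  ending: matched, +2 (running total 22)
  dot: matched, +5 (running total 27)
  bifurcation: not matched, +0
  island: matched, +4 (running total 31)
  ending: not matched, +0
  crossover: matched, +6 (running total 37)
Total score = 37
Threshold = 16; verdict = identification

37


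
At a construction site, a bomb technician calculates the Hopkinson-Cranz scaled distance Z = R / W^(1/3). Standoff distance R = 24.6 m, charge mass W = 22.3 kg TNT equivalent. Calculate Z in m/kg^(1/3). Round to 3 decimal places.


Scaled distance calculation:
W^(1/3) = 22.3^(1/3) = 2.814718
Z = R / W^(1/3) = 24.6 / 2.814718
Z = 8.740 m/kg^(1/3)

8.740


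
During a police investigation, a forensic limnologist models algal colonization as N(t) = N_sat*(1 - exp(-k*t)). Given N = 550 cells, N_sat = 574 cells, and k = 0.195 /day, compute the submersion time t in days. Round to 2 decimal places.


PMSI from diatom colonization curve:
N / N_sat = 550 / 574 = 0.958188
1 - N/N_sat = 0.041812
ln(1 - N/N_sat) = -3.174572
t = -ln(1 - N/N_sat) / k = -(-3.174572) / 0.195 = 16.28 days

16.28


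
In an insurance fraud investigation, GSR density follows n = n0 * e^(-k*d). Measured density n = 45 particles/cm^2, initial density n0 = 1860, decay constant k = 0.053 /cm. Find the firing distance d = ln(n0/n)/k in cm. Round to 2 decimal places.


GSR distance calculation:
n0/n = 1860 / 45 = 41.333333
ln(n0/n) = 3.721669
d = 3.721669 / 0.053 = 70.22 cm

70.22


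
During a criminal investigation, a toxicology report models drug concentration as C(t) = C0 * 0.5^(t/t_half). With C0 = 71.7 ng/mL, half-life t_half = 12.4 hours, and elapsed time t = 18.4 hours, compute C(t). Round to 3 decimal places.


Drug concentration decay:
Number of half-lives = t / t_half = 18.4 / 12.4 = 1.483871
Decay factor = 0.5^1.483871 = 0.35752821
C(t) = 71.7 * 0.35752821 = 25.635 ng/mL

25.635


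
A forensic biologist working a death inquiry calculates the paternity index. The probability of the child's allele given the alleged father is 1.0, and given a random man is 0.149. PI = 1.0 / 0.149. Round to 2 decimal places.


Paternity Index calculation:
PI = P(allele|father) / P(allele|random)
PI = 1.0 / 0.149
PI = 6.71

6.71


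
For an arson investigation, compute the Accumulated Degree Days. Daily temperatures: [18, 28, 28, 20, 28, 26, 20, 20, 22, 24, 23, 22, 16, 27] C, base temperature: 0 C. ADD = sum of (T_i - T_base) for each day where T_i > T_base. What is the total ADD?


Computing ADD day by day:
Day 1: max(0, 18 - 0) = 18
Day 2: max(0, 28 - 0) = 28
Day 3: max(0, 28 - 0) = 28
Day 4: max(0, 20 - 0) = 20
Day 5: max(0, 28 - 0) = 28
Day 6: max(0, 26 - 0) = 26
Day 7: max(0, 20 - 0) = 20
Day 8: max(0, 20 - 0) = 20
Day 9: max(0, 22 - 0) = 22
Day 10: max(0, 24 - 0) = 24
Day 11: max(0, 23 - 0) = 23
Day 12: max(0, 22 - 0) = 22
Day 13: max(0, 16 - 0) = 16
Day 14: max(0, 27 - 0) = 27
Total ADD = 322

322


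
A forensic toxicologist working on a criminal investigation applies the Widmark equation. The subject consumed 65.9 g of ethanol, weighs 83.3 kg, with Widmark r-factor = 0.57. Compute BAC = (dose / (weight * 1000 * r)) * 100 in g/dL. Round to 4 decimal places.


Applying the Widmark formula:
BAC = (dose_g / (body_wt * 1000 * r)) * 100
Denominator = 83.3 * 1000 * 0.57 = 47481
BAC = (65.9 / 47481) * 100
BAC = 0.1388 g/dL

0.1388


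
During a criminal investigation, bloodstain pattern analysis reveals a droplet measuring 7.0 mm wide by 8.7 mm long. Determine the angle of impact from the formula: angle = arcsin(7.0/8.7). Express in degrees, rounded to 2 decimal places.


Blood spatter impact angle calculation:
width / length = 7.0 / 8.7 = 0.804598
angle = arcsin(0.804598)
angle = 53.57 degrees

53.57


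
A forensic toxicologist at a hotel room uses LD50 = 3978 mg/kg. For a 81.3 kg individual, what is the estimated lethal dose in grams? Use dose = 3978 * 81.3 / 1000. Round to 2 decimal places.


Lethal dose calculation:
Lethal dose = LD50 * body_weight / 1000
= 3978 * 81.3 / 1000
= 323411.4 / 1000
= 323.41 g

323.41


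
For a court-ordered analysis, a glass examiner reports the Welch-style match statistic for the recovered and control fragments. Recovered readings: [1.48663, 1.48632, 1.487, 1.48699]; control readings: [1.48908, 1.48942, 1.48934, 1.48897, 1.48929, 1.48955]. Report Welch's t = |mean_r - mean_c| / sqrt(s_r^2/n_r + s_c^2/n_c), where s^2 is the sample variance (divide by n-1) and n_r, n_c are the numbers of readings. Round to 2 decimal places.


Welch's t-criterion for glass RI comparison:
Recovered mean = sum / n_r = 5.94694 / 4 = 1.486735
Control mean = sum / n_c = 8.93565 / 6 = 1.489275
Recovered sample variance s_r^2 = 1.06167e-07
Control sample variance s_c^2 = 4.643e-08
Welch SE (unpooled) = sqrt(s_r^2/n_r + s_c^2/n_c) = sqrt(2.65417e-08 + 7.73833e-09) = sqrt(3.428e-08) = 0.000185149
|mean_r - mean_c| = 0.00254
t = 0.00254 / 0.000185149 = 13.72

13.72


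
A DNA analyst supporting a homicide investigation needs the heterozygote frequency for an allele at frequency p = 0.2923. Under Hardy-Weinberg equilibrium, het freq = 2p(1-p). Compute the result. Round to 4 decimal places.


Hardy-Weinberg heterozygote frequency:
q = 1 - p = 1 - 0.2923 = 0.7077
2pq = 2 * 0.2923 * 0.7077 = 0.4137

0.4137


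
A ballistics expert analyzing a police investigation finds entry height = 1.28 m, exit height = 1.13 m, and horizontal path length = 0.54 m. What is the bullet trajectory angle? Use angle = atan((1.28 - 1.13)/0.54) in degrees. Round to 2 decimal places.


Bullet trajectory angle:
Height difference = 1.28 - 1.13 = 0.15 m
angle = atan(0.15 / 0.54)
angle = atan(0.277778)
angle = 15.52 degrees

15.52


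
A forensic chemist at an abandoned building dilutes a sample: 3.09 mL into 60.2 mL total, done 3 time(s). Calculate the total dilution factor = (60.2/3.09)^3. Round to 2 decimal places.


Dilution factor calculation:
Single dilution = V_total / V_sample = 60.2 / 3.09 ≈ 19.482201
Number of dilutions = 3
Total DF = (60.2 / 3.09)^3 (full precision, rounded at the end) = 7394.59

7394.59


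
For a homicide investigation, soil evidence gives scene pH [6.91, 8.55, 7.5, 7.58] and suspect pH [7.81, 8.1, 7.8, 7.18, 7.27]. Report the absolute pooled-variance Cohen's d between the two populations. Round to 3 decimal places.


Pooled-variance Cohen's d for soil pH comparison:
Scene mean = 30.54 / 4 = 7.635
Suspect mean = 38.16 / 5 = 7.632
Scene sample variance s_s^2 = 0.461367
Suspect sample variance s_c^2 = 0.15357
Pooled variance = ((n_s-1)*s_s^2 + (n_c-1)*s_c^2) / (n_s + n_c - 2) = 0.285483
Pooled SD = sqrt(0.285483) = 0.534306
Mean difference = 0.003
|d| = |0.003| / 0.534306 = 0.006

0.006


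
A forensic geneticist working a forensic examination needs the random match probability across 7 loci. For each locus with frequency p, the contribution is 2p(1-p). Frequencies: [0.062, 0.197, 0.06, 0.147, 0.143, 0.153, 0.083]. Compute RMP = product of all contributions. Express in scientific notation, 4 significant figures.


Computing RMP for 7 loci:
Locus 1: 2 * 0.062 * 0.938 = 0.116312
Locus 2: 2 * 0.197 * 0.803 = 0.316382
Locus 3: 2 * 0.06 * 0.94 = 0.1128
Locus 4: 2 * 0.147 * 0.853 = 0.250782
Locus 5: 2 * 0.143 * 0.857 = 0.245102
Locus 6: 2 * 0.153 * 0.847 = 0.259182
Locus 7: 2 * 0.083 * 0.917 = 0.152222
RMP = 1.007e-05

1.007e-05


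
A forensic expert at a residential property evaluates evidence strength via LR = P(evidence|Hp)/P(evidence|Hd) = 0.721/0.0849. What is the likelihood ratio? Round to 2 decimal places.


Likelihood ratio calculation:
LR = P(E|Hp) / P(E|Hd)
LR = 0.721 / 0.0849
LR = 8.49

8.49


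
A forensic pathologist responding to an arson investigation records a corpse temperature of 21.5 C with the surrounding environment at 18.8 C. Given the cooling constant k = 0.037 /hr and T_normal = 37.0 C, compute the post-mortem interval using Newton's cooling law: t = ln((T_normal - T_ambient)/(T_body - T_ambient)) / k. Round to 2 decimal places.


Using Newton's law of cooling:
t = ln((T_normal - T_ambient) / (T_body - T_ambient)) / k
T_normal - T_ambient = 18.2
T_body - T_ambient = 2.7
Ratio = 6.740741
ln(ratio) = 1.90817
t = 1.90817 / 0.037 = 51.57 hours

51.57


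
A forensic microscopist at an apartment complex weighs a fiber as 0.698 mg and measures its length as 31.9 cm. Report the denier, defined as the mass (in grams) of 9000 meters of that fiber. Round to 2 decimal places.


Denier calculation:
Mass in grams = 0.698 mg / 1000 = 0.000698 g
Length in meters = 31.9 cm / 100 = 0.319 m
Linear density = mass / length = 0.000698 / 0.319 = 0.00218809 g/m
Denier = (g/m) * 9000 = 0.00218809 * 9000 = 19.69

19.69


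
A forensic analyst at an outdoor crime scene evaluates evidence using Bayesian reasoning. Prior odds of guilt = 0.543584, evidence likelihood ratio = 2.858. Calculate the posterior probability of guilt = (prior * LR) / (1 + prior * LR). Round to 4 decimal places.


Bayesian evidence evaluation:
Posterior odds = prior_odds * LR = 0.543584 * 2.858 = 1.553563
Posterior probability = posterior_odds / (1 + posterior_odds)
= 1.553563 / (1 + 1.553563)
= 1.553563 / 2.553563
= 0.6084

0.6084


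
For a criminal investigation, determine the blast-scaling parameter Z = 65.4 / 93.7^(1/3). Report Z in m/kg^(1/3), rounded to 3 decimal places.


Scaled distance calculation:
W^(1/3) = 93.7^(1/3) = 4.541994
Z = R / W^(1/3) = 65.4 / 4.541994
Z = 14.399 m/kg^(1/3)

14.399


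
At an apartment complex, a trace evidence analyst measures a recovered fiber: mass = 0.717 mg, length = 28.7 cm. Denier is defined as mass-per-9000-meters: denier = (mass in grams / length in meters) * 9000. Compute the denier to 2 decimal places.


Denier calculation:
Mass in grams = 0.717 mg / 1000 = 0.000717 g
Length in meters = 28.7 cm / 100 = 0.287 m
Linear density = mass / length = 0.000717 / 0.287 = 0.00249826 g/m
Denier = (g/m) * 9000 = 0.00249826 * 9000 = 22.48

22.48


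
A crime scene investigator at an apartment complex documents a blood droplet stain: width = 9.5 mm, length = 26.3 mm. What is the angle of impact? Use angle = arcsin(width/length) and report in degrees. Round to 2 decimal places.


Blood spatter impact angle calculation:
width / length = 9.5 / 26.3 = 0.361217
angle = arcsin(0.361217)
angle = 21.17 degrees

21.17


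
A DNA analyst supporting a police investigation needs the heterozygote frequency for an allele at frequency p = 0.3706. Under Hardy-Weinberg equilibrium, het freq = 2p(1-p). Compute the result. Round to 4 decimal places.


Hardy-Weinberg heterozygote frequency:
q = 1 - p = 1 - 0.3706 = 0.6294
2pq = 2 * 0.3706 * 0.6294 = 0.4665

0.4665


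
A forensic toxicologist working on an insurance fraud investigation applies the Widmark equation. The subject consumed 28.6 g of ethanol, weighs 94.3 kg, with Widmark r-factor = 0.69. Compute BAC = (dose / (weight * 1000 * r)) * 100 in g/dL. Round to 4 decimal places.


Applying the Widmark formula:
BAC = (dose_g / (body_wt * 1000 * r)) * 100
Denominator = 94.3 * 1000 * 0.69 = 65067
BAC = (28.6 / 65067) * 100
BAC = 0.0440 g/dL

0.0440


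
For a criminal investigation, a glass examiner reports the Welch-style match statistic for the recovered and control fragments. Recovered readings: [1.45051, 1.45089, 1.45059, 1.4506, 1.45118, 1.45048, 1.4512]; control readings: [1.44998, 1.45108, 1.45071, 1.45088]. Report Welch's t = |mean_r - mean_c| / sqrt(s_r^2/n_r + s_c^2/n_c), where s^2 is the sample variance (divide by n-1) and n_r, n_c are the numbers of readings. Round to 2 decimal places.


Welch's t-criterion for glass RI comparison:
Recovered mean = sum / n_r = 10.15545 / 7 = 1.4507786
Control mean = sum / n_c = 5.80265 / 4 = 1.4506625
Recovered sample variance s_r^2 = 9.66476e-08
Control sample variance s_c^2 = 2.29892e-07
Welch SE (unpooled) = sqrt(s_r^2/n_r + s_c^2/n_c) = sqrt(1.38068e-08 + 5.74729e-08) = sqrt(7.12797e-08) = 0.000266983
|mean_r - mean_c| = 0.000116071
t = 0.000116071 / 0.000266983 = 0.43

0.43


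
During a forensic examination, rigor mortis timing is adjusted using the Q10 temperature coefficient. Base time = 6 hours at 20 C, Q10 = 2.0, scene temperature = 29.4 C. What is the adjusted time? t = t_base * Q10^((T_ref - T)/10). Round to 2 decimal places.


Rigor mortis time adjustment:
Exponent = (T_ref - T_actual) / 10 = (20 - 29.4) / 10 = -0.94
Q10 factor = 2.0^-0.94 = 0.52123
t_adjusted = 6 * 0.52123 = 3.13 hours

3.13


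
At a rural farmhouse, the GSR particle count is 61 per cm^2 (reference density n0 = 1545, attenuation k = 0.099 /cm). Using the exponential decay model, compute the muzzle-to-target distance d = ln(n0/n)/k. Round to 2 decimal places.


GSR distance calculation:
n0/n = 1545 / 61 = 25.327869
ln(n0/n) = 3.231905
d = 3.231905 / 0.099 = 32.65 cm

32.65


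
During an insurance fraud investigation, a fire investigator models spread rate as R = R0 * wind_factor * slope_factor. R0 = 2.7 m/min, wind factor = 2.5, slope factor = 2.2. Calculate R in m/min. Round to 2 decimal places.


Fire spread rate calculation:
R = R0 * wind_factor * slope_factor
= 2.7 * 2.5 * 2.2
= 6.75 * 2.2
= 14.85 m/min

14.85


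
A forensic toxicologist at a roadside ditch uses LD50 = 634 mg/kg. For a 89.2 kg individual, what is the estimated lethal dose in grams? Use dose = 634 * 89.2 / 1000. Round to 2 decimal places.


Lethal dose calculation:
Lethal dose = LD50 * body_weight / 1000
= 634 * 89.2 / 1000
= 56552.8 / 1000
= 56.55 g

56.55


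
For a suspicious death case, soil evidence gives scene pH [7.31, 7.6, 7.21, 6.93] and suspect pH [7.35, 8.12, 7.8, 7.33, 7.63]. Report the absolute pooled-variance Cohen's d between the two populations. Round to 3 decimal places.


Pooled-variance Cohen's d for soil pH comparison:
Scene mean = 29.05 / 4 = 7.2625
Suspect mean = 38.23 / 5 = 7.646
Scene sample variance s_s^2 = 0.076492
Suspect sample variance s_c^2 = 0.10903
Pooled variance = ((n_s-1)*s_s^2 + (n_c-1)*s_c^2) / (n_s + n_c - 2) = 0.095085
Pooled SD = sqrt(0.095085) = 0.308359
Mean difference = -0.3835
|d| = |-0.3835| / 0.308359 = 1.244

1.244


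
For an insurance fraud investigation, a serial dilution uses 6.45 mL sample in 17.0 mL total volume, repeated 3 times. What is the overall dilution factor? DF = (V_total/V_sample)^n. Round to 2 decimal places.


Dilution factor calculation:
Single dilution = V_total / V_sample = 17.0 / 6.45 ≈ 2.635659
Number of dilutions = 3
Total DF = (17.0 / 6.45)^3 (full precision, rounded at the end) = 18.31

18.31


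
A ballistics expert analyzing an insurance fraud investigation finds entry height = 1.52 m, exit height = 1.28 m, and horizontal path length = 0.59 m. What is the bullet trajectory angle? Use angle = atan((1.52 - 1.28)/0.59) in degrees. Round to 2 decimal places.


Bullet trajectory angle:
Height difference = 1.52 - 1.28 = 0.24 m
angle = atan(0.24 / 0.59)
angle = atan(0.40678)
angle = 22.14 degrees

22.14


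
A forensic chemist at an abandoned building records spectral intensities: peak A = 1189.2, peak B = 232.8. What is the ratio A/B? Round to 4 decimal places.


Spectral peak ratio:
Peak A = 1189.2 counts
Peak B = 232.8 counts
Ratio = 1189.2 / 232.8 = 5.1082

5.1082


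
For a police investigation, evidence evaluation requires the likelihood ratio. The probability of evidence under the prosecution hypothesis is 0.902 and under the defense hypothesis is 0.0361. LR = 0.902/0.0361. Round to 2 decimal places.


Likelihood ratio calculation:
LR = P(E|Hp) / P(E|Hd)
LR = 0.902 / 0.0361
LR = 24.99

24.99


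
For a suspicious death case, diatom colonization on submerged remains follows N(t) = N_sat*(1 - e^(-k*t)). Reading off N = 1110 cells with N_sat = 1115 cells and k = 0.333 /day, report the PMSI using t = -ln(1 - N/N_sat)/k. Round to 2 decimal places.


PMSI from diatom colonization curve:
N / N_sat = 1110 / 1115 = 0.995516
1 - N/N_sat = 0.004484
ln(1 - N/N_sat) = -5.40724
t = -ln(1 - N/N_sat) / k = -(-5.40724) / 0.333 = 16.24 days

16.24


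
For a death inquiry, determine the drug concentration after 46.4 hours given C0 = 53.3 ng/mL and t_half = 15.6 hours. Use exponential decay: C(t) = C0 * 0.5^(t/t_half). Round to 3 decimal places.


Drug concentration decay:
Number of half-lives = t / t_half = 46.4 / 15.6 = 2.974359
Decay factor = 0.5^2.974359 = 0.12724148
C(t) = 53.3 * 0.12724148 = 6.782 ng/mL

6.782


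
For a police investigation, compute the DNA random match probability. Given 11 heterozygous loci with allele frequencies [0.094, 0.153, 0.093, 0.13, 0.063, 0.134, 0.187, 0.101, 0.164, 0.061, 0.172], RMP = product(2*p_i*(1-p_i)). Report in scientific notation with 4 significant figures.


Computing RMP for 11 loci:
Locus 1: 2 * 0.094 * 0.906 = 0.170328
Locus 2: 2 * 0.153 * 0.847 = 0.259182
Locus 3: 2 * 0.093 * 0.907 = 0.168702
Locus 4: 2 * 0.13 * 0.87 = 0.2262
Locus 5: 2 * 0.063 * 0.937 = 0.118062
Locus 6: 2 * 0.134 * 0.866 = 0.232088
Locus 7: 2 * 0.187 * 0.813 = 0.304062
Locus 8: 2 * 0.101 * 0.899 = 0.181598
Locus 9: 2 * 0.164 * 0.836 = 0.274208
Locus 10: 2 * 0.061 * 0.939 = 0.114558
Locus 11: 2 * 0.172 * 0.828 = 0.284832
RMP = 2.281e-08

2.281e-08


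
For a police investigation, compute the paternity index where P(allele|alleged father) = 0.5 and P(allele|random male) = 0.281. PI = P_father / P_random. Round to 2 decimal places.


Paternity Index calculation:
PI = P(allele|father) / P(allele|random)
PI = 0.5 / 0.281
PI = 1.78

1.78


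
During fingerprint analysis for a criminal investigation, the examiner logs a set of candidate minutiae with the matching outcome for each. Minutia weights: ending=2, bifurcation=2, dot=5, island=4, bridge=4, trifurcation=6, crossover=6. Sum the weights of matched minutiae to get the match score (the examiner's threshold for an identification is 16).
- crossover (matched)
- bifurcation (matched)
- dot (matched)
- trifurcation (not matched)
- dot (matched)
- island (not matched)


Weighted minutiae match score:
  crossover: matched, +6 (running total 6)
  bifurcation: matched, +2 (running total 8)
  dot: matched, +5 (running total 13)
  trifurcation: not matched, +0
  dot: matched, +5 (running total 18)
  island: not matched, +0
Total score = 18
Threshold = 16; verdict = identification

18


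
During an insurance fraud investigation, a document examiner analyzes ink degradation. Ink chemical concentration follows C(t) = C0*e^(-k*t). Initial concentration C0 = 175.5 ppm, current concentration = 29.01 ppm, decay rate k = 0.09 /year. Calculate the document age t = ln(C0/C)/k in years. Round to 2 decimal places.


Document age estimation:
C0/C = 175.5 / 29.01 = 6.049638
ln(C0/C) = 1.799998
t = 1.799998 / 0.09 = 20.00 years

20.00


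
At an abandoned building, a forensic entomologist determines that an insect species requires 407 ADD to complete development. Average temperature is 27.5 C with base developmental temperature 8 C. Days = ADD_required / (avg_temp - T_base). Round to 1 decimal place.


Insect development time:
Effective temperature = avg_temp - T_base = 27.5 - 8 = 19.5 C
Days = ADD / effective_temp = 407 / 19.5 = 20.9 days

20.9


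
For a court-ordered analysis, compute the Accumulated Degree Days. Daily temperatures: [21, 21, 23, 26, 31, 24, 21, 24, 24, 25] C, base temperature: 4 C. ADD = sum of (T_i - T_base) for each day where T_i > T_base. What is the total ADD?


Computing ADD day by day:
Day 1: max(0, 21 - 4) = 17
Day 2: max(0, 21 - 4) = 17
Day 3: max(0, 23 - 4) = 19
Day 4: max(0, 26 - 4) = 22
Day 5: max(0, 31 - 4) = 27
Day 6: max(0, 24 - 4) = 20
Day 7: max(0, 21 - 4) = 17
Day 8: max(0, 24 - 4) = 20
Day 9: max(0, 24 - 4) = 20
Day 10: max(0, 25 - 4) = 21
Total ADD = 200

200


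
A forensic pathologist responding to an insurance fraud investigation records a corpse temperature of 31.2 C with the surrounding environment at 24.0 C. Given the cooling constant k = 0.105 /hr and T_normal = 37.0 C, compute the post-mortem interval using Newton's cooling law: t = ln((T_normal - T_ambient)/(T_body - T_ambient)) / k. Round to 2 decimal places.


Using Newton's law of cooling:
t = ln((T_normal - T_ambient) / (T_body - T_ambient)) / k
T_normal - T_ambient = 13.0
T_body - T_ambient = 7.2
Ratio = 1.805556
ln(ratio) = 0.590869
t = 0.590869 / 0.105 = 5.63 hours

5.63


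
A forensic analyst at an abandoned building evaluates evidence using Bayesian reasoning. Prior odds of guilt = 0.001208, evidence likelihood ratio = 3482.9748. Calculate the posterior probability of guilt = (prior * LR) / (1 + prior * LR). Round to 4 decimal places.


Bayesian evidence evaluation:
Posterior odds = prior_odds * LR = 0.001208 * 3482.9748 = 4.207434
Posterior probability = posterior_odds / (1 + posterior_odds)
= 4.207434 / (1 + 4.207434)
= 4.207434 / 5.207434
= 0.8080

0.8080


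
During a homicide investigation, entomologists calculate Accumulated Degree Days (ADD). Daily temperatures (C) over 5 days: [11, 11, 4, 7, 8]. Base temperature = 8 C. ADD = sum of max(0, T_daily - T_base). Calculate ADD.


Computing ADD day by day:
Day 1: max(0, 11 - 8) = 3
Day 2: max(0, 11 - 8) = 3
Day 3: max(0, 4 - 8) = 0
Day 4: max(0, 7 - 8) = 0
Day 5: max(0, 8 - 8) = 0
Total ADD = 6

6


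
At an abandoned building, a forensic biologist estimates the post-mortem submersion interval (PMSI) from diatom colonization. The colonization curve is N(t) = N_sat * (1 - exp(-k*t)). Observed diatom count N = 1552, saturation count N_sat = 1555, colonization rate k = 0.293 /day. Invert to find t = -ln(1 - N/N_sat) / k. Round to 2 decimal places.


PMSI from diatom colonization curve:
N / N_sat = 1552 / 1555 = 0.998071
1 - N/N_sat = 0.001929
ln(1 - N/N_sat) = -6.250754
t = -ln(1 - N/N_sat) / k = -(-6.250754) / 0.293 = 21.33 days

21.33


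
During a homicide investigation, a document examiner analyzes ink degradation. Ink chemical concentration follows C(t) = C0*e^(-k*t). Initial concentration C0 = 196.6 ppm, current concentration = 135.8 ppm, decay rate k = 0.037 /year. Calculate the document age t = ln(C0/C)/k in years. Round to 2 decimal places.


Document age estimation:
C0/C = 196.6 / 135.8 = 1.447717
ln(C0/C) = 0.369988
t = 0.369988 / 0.037 = 10.00 years

10.00


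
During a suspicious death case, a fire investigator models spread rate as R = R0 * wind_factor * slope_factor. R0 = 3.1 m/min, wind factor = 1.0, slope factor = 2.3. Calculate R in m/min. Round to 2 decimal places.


Fire spread rate calculation:
R = R0 * wind_factor * slope_factor
= 3.1 * 1.0 * 2.3
= 3.1 * 2.3
= 7.13 m/min

7.13


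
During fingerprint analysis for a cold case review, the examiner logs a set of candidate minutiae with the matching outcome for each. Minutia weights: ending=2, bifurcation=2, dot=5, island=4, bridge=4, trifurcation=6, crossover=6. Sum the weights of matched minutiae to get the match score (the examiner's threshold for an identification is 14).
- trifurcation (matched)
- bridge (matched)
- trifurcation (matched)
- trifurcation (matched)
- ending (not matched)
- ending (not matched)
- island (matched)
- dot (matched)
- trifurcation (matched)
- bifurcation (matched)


Weighted minutiae match score:
  trifurcation: matched, +6 (running total 6)
  bridge: matched, +4 (running total 10)
  trifurcation: matched, +6 (running total 16)
  trifurcation: matched, +6 (running total 22)
  ending: not matched, +0
  ending: not matched, +0
  island: matched, +4 (running total 26)
  dot: matched, +5 (running total 31)
  trifurcation: matched, +6 (running total 37)
  bifurcation: matched, +2 (running total 39)
Total score = 39
Threshold = 14; verdict = identification

39


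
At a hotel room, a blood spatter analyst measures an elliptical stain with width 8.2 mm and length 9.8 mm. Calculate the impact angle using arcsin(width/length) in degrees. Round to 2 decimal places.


Blood spatter impact angle calculation:
width / length = 8.2 / 9.8 = 0.836735
angle = arcsin(0.836735)
angle = 56.80 degrees

56.80


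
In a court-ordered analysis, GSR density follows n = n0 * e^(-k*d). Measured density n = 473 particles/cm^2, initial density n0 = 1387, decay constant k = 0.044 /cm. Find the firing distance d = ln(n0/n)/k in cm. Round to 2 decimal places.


GSR distance calculation:
n0/n = 1387 / 473 = 2.932347
ln(n0/n) = 1.075803
d = 1.075803 / 0.044 = 24.45 cm

24.45


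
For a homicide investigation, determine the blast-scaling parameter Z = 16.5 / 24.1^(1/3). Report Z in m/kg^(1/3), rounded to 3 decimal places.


Scaled distance calculation:
W^(1/3) = 24.1^(1/3) = 2.8885
Z = R / W^(1/3) = 16.5 / 2.8885
Z = 5.712 m/kg^(1/3)

5.712


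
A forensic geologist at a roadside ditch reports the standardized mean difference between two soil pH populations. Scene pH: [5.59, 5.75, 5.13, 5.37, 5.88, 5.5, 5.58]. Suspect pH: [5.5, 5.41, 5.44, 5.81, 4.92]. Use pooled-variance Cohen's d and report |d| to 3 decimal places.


Pooled-variance Cohen's d for soil pH comparison:
Scene mean = 38.8 / 7 = 5.542857
Suspect mean = 27.08 / 5 = 5.416
Scene sample variance s_s^2 = 0.06039
Suspect sample variance s_c^2 = 0.10223
Pooled variance = ((n_s-1)*s_s^2 + (n_c-1)*s_c^2) / (n_s + n_c - 2) = 0.077126
Pooled SD = sqrt(0.077126) = 0.277716
Mean difference = 0.126857
|d| = |0.126857| / 0.277716 = 0.457

0.457


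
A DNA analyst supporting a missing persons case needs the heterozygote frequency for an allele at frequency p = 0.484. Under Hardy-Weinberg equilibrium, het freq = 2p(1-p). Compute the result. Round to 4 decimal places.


Hardy-Weinberg heterozygote frequency:
q = 1 - p = 1 - 0.484 = 0.516
2pq = 2 * 0.484 * 0.516 = 0.4995

0.4995


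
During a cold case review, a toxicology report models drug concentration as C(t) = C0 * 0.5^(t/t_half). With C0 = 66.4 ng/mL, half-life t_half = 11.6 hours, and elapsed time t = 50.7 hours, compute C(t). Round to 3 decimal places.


Drug concentration decay:
Number of half-lives = t / t_half = 50.7 / 11.6 = 4.37069
Decay factor = 0.5^4.37069 = 0.04833828
C(t) = 66.4 * 0.04833828 = 3.210 ng/mL

3.210


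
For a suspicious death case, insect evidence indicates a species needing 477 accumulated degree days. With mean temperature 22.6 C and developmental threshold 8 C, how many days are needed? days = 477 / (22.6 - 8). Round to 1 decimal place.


Insect development time:
Effective temperature = avg_temp - T_base = 22.6 - 8 = 14.6 C
Days = ADD / effective_temp = 477 / 14.6 = 32.7 days

32.7


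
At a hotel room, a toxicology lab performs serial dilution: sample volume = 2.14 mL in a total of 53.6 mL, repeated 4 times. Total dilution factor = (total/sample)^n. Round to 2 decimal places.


Dilution factor calculation:
Single dilution = V_total / V_sample = 53.6 / 2.14 ≈ 25.046729
Number of dilutions = 4
Total DF = (53.6 / 2.14)^4 (full precision, rounded at the end) = 393553.76

393553.76


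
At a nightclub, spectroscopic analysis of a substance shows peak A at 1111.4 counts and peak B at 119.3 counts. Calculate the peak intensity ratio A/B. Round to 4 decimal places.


Spectral peak ratio:
Peak A = 1111.4 counts
Peak B = 119.3 counts
Ratio = 1111.4 / 119.3 = 9.3160

9.3160


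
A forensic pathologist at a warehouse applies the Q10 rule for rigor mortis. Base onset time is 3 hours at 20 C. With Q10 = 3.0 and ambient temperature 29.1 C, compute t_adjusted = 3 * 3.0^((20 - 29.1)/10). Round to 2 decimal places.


Rigor mortis time adjustment:
Exponent = (T_ref - T_actual) / 10 = (20 - 29.1) / 10 = -0.91
Q10 factor = 3.0^-0.91 = 0.36798
t_adjusted = 3 * 0.36798 = 1.10 hours

1.10


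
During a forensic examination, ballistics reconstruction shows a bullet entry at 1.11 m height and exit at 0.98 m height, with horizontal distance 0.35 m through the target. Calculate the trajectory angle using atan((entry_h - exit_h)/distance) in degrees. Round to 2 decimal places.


Bullet trajectory angle:
Height difference = 1.11 - 0.98 = 0.13 m
angle = atan(0.13 / 0.35)
angle = atan(0.371429)
angle = 20.38 degrees

20.38


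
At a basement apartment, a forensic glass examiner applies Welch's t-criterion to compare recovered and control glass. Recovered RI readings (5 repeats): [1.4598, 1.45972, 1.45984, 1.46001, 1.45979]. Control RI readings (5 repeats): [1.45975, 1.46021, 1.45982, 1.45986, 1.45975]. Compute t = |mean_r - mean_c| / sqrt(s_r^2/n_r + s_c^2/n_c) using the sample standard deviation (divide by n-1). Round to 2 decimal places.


Welch's t-criterion for glass RI comparison:
Recovered mean = sum / n_r = 7.29916 / 5 = 1.459832
Control mean = sum / n_c = 7.29939 / 5 = 1.459878
Recovered sample variance s_r^2 = 1.177e-08
Control sample variance s_c^2 = 3.667e-08
Welch SE (unpooled) = sqrt(s_r^2/n_r + s_c^2/n_c) = sqrt(2.354e-09 + 7.334e-09) = sqrt(9.688e-09) = 9.84276e-05
|mean_r - mean_c| = 4.6e-05
t = 4.6e-05 / 9.84276e-05 = 0.47

0.47


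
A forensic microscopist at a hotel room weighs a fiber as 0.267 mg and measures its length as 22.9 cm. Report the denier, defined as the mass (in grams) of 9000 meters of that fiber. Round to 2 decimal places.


Denier calculation:
Mass in grams = 0.267 mg / 1000 = 0.000267 g
Length in meters = 22.9 cm / 100 = 0.229 m
Linear density = mass / length = 0.000267 / 0.229 = 0.00116594 g/m
Denier = (g/m) * 9000 = 0.00116594 * 9000 = 10.49

10.49


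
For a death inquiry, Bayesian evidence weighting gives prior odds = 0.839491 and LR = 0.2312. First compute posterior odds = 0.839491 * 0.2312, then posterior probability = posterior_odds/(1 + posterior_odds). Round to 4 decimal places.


Bayesian evidence evaluation:
Posterior odds = prior_odds * LR = 0.839491 * 0.2312 = 0.1940903
Posterior probability = posterior_odds / (1 + posterior_odds)
= 0.1940903 / (1 + 0.1940903)
= 0.1940903 / 1.1940903
= 0.1625

0.1625


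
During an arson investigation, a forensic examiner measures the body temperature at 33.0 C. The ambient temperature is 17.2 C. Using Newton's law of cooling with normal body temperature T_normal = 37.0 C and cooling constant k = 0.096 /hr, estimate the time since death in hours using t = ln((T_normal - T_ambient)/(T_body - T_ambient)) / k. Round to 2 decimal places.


Using Newton's law of cooling:
t = ln((T_normal - T_ambient) / (T_body - T_ambient)) / k
T_normal - T_ambient = 19.8
T_body - T_ambient = 15.8
Ratio = 1.253165
ln(ratio) = 0.225672
t = 0.225672 / 0.096 = 2.35 hours

2.35


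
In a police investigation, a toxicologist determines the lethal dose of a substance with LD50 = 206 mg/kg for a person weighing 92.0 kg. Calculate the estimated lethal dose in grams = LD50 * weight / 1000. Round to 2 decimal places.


Lethal dose calculation:
Lethal dose = LD50 * body_weight / 1000
= 206 * 92.0 / 1000
= 18952 / 1000
= 18.95 g

18.95


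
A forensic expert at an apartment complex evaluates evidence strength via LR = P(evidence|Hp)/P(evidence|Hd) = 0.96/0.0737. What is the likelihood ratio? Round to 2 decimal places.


Likelihood ratio calculation:
LR = P(E|Hp) / P(E|Hd)
LR = 0.96 / 0.0737
LR = 13.03

13.03


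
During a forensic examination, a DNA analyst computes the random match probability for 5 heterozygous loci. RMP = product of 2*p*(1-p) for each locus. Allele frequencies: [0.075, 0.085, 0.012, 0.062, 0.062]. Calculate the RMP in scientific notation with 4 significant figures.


Computing RMP for 5 loci:
Locus 1: 2 * 0.075 * 0.925 = 0.13875
Locus 2: 2 * 0.085 * 0.915 = 0.15555
Locus 3: 2 * 0.012 * 0.988 = 0.023712
Locus 4: 2 * 0.062 * 0.938 = 0.116312
Locus 5: 2 * 0.062 * 0.938 = 0.116312
RMP = 6.923e-06

6.923e-06


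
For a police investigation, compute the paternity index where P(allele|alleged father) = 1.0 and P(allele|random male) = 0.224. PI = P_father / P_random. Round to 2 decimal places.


Paternity Index calculation:
PI = P(allele|father) / P(allele|random)
PI = 1.0 / 0.224
PI = 4.46

4.46


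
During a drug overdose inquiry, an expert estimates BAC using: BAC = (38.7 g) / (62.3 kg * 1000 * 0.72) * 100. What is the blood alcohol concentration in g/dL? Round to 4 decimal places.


Applying the Widmark formula:
BAC = (dose_g / (body_wt * 1000 * r)) * 100
Denominator = 62.3 * 1000 * 0.72 = 44856
BAC = (38.7 / 44856) * 100
BAC = 0.0863 g/dL

0.0863


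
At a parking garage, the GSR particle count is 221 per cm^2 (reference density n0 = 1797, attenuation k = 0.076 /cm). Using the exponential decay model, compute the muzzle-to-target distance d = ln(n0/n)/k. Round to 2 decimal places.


GSR distance calculation:
n0/n = 1797 / 221 = 8.131222
ln(n0/n) = 2.095711
d = 2.095711 / 0.076 = 27.58 cm

27.58


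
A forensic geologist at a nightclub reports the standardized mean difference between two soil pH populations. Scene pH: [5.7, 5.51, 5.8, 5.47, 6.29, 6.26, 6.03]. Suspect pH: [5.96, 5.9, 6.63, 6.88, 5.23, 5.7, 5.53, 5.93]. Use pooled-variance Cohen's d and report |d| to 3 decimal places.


Pooled-variance Cohen's d for soil pH comparison:
Scene mean = 41.06 / 7 = 5.865714
Suspect mean = 47.76 / 8 = 5.97
Scene sample variance s_s^2 = 0.112895
Suspect sample variance s_c^2 = 0.297771
Pooled variance = ((n_s-1)*s_s^2 + (n_c-1)*s_c^2) / (n_s + n_c - 2) = 0.212444
Pooled SD = sqrt(0.212444) = 0.460916
Mean difference = -0.104286
|d| = |-0.104286| / 0.460916 = 0.226

0.226


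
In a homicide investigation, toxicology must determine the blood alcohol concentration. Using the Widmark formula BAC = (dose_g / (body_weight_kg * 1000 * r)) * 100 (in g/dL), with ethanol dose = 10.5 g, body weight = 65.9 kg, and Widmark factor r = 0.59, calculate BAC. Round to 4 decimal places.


Applying the Widmark formula:
BAC = (dose_g / (body_wt * 1000 * r)) * 100
Denominator = 65.9 * 1000 * 0.59 = 38881
BAC = (10.5 / 38881) * 100
BAC = 0.0270 g/dL

0.0270


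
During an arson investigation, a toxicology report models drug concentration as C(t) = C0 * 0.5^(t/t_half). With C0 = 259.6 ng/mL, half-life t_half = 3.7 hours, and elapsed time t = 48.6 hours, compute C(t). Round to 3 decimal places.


Drug concentration decay:
Number of half-lives = t / t_half = 48.6 / 3.7 = 13.135135
Decay factor = 0.5^13.135135 = 0.00011116
C(t) = 259.6 * 0.00011116 = 0.029 ng/mL

0.029


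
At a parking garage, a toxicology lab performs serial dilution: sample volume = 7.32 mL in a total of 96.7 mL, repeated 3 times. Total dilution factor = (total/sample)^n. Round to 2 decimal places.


Dilution factor calculation:
Single dilution = V_total / V_sample = 96.7 / 7.32 ≈ 13.210383
Number of dilutions = 3
Total DF = (96.7 / 7.32)^3 (full precision, rounded at the end) = 2305.40

2305.40


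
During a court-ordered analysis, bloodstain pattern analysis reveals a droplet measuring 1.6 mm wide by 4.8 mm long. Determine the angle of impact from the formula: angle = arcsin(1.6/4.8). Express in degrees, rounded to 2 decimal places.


Blood spatter impact angle calculation:
width / length = 1.6 / 4.8 = 0.333333
angle = arcsin(0.333333)
angle = 19.47 degrees

19.47


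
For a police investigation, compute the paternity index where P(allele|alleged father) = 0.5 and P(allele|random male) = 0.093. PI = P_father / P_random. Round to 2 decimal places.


Paternity Index calculation:
PI = P(allele|father) / P(allele|random)
PI = 0.5 / 0.093
PI = 5.38

5.38


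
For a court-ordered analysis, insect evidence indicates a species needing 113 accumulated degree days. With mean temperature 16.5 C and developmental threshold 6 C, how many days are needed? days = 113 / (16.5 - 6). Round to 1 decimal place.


Insect development time:
Effective temperature = avg_temp - T_base = 16.5 - 6 = 10.5 C
Days = ADD / effective_temp = 113 / 10.5 = 10.8 days

10.8


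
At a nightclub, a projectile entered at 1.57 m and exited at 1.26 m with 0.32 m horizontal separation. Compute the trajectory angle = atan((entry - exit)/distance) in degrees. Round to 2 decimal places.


Bullet trajectory angle:
Height difference = 1.57 - 1.26 = 0.31 m
angle = atan(0.31 / 0.32)
angle = atan(0.96875)
angle = 44.09 degrees

44.09


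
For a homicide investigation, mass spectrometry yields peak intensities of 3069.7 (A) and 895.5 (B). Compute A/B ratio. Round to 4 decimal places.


Spectral peak ratio:
Peak A = 3069.7 counts
Peak B = 895.5 counts
Ratio = 3069.7 / 895.5 = 3.4279

3.4279


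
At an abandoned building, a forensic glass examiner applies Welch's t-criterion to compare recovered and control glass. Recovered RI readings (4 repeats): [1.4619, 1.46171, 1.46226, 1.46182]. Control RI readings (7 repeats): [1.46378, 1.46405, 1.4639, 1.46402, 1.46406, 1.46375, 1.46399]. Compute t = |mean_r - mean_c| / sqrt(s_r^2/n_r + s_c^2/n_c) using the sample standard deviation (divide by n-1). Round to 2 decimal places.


Welch's t-criterion for glass RI comparison:
Recovered mean = sum / n_r = 5.84769 / 4 = 1.4619225
Control mean = sum / n_c = 10.24755 / 7 = 1.4639357
Recovered sample variance s_r^2 = 5.66917e-08
Control sample variance s_c^2 = 1.64286e-08
Welch SE (unpooled) = sqrt(s_r^2/n_r + s_c^2/n_c) = sqrt(1.41729e-08 + 2.34694e-09) = sqrt(1.65198e-08) = 0.000128529
|mean_r - mean_c| = 0.00201321
t = 0.00201321 / 0.000128529 = 15.66

15.66


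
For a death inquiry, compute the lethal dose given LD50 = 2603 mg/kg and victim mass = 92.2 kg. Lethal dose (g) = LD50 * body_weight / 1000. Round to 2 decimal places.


Lethal dose calculation:
Lethal dose = LD50 * body_weight / 1000
= 2603 * 92.2 / 1000
= 239996.6 / 1000
= 240.00 g

240.00
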